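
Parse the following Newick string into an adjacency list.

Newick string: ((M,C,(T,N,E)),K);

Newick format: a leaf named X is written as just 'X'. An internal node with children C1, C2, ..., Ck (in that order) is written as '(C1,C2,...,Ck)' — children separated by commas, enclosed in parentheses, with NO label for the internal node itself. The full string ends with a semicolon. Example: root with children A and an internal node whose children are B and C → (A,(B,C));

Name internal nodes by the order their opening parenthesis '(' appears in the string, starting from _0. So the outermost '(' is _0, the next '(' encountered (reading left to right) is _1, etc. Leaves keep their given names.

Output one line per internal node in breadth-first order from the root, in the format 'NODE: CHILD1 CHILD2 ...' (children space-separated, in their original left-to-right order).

Answer: _0: _1 K
_1: M C _2
_2: T N E

Derivation:
Input: ((M,C,(T,N,E)),K);
Scanning left-to-right, naming '(' by encounter order:
  pos 0: '(' -> open internal node _0 (depth 1)
  pos 1: '(' -> open internal node _1 (depth 2)
  pos 6: '(' -> open internal node _2 (depth 3)
  pos 12: ')' -> close internal node _2 (now at depth 2)
  pos 13: ')' -> close internal node _1 (now at depth 1)
  pos 16: ')' -> close internal node _0 (now at depth 0)
Total internal nodes: 3
BFS adjacency from root:
  _0: _1 K
  _1: M C _2
  _2: T N E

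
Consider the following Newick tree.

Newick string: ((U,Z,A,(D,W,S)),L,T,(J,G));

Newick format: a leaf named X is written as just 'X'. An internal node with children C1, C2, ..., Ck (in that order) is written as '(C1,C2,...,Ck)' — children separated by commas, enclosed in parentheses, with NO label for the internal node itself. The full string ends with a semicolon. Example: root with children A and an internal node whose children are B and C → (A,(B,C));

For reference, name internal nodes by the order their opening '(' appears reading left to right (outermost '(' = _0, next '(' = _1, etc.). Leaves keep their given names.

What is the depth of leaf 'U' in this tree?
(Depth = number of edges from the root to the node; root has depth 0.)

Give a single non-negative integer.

Answer: 2

Derivation:
Newick: ((U,Z,A,(D,W,S)),L,T,(J,G));
Naming internals by '(' encounter order: outermost '(' = _0, next = _1, ...
Query node: U
Path from root: _0 -> _1 -> U
Depth of U: 2 (number of edges from root)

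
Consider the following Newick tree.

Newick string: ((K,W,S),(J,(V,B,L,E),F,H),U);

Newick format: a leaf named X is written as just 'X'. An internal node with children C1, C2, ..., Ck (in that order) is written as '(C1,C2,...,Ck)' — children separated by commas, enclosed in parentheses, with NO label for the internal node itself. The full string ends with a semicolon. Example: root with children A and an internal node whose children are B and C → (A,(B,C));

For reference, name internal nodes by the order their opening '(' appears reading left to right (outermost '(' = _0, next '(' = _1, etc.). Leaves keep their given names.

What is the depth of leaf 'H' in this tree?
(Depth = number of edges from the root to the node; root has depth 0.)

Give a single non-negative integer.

Newick: ((K,W,S),(J,(V,B,L,E),F,H),U);
Naming internals by '(' encounter order: outermost '(' = _0, next = _1, ...
Query node: H
Path from root: _0 -> _2 -> H
Depth of H: 2 (number of edges from root)

Answer: 2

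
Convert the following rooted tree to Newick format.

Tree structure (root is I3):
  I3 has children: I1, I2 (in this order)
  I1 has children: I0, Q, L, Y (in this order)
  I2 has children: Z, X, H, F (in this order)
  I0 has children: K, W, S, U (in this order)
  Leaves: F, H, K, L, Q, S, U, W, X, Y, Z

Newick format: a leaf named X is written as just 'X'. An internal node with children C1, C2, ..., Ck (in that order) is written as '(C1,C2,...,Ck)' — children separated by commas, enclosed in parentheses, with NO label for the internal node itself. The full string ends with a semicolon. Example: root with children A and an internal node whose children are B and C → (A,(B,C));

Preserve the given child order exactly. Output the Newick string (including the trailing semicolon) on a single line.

Answer: (((K,W,S,U),Q,L,Y),(Z,X,H,F));

Derivation:
internal I3 with children ['I1', 'I2']
  internal I1 with children ['I0', 'Q', 'L', 'Y']
    internal I0 with children ['K', 'W', 'S', 'U']
      leaf 'K' → 'K'
      leaf 'W' → 'W'
      leaf 'S' → 'S'
      leaf 'U' → 'U'
    → '(K,W,S,U)'
    leaf 'Q' → 'Q'
    leaf 'L' → 'L'
    leaf 'Y' → 'Y'
  → '((K,W,S,U),Q,L,Y)'
  internal I2 with children ['Z', 'X', 'H', 'F']
    leaf 'Z' → 'Z'
    leaf 'X' → 'X'
    leaf 'H' → 'H'
    leaf 'F' → 'F'
  → '(Z,X,H,F)'
→ '(((K,W,S,U),Q,L,Y),(Z,X,H,F))'
Final: (((K,W,S,U),Q,L,Y),(Z,X,H,F));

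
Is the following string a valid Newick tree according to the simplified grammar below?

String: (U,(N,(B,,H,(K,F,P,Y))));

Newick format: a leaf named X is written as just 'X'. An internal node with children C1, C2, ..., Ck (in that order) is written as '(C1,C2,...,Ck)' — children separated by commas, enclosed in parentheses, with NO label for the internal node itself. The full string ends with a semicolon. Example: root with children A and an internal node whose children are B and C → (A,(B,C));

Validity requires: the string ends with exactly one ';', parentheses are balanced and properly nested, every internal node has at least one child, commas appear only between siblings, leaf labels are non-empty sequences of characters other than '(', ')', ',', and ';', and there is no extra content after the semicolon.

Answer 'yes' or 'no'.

Answer: no

Derivation:
Input: (U,(N,(B,,H,(K,F,P,Y))));
Paren balance: 4 '(' vs 4 ')' OK
Ends with single ';': True
Full parse: FAILS (empty leaf label at pos 9)
Valid: False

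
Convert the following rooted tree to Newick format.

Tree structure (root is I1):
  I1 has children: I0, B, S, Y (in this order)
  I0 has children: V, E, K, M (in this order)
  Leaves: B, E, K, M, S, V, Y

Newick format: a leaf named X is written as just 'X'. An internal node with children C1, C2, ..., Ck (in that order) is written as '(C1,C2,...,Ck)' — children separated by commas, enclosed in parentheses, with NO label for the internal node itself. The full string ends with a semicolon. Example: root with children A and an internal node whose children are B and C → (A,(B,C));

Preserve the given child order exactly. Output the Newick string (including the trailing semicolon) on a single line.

internal I1 with children ['I0', 'B', 'S', 'Y']
  internal I0 with children ['V', 'E', 'K', 'M']
    leaf 'V' → 'V'
    leaf 'E' → 'E'
    leaf 'K' → 'K'
    leaf 'M' → 'M'
  → '(V,E,K,M)'
  leaf 'B' → 'B'
  leaf 'S' → 'S'
  leaf 'Y' → 'Y'
→ '((V,E,K,M),B,S,Y)'
Final: ((V,E,K,M),B,S,Y);

Answer: ((V,E,K,M),B,S,Y);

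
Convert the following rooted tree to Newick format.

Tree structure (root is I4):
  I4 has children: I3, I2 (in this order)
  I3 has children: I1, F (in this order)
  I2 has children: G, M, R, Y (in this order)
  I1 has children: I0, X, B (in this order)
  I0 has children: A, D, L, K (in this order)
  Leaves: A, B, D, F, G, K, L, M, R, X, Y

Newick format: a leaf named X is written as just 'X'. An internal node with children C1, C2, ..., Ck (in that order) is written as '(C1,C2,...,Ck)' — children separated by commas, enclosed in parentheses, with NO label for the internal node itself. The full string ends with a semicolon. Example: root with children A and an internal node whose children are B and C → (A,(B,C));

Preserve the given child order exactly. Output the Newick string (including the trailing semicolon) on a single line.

internal I4 with children ['I3', 'I2']
  internal I3 with children ['I1', 'F']
    internal I1 with children ['I0', 'X', 'B']
      internal I0 with children ['A', 'D', 'L', 'K']
        leaf 'A' → 'A'
        leaf 'D' → 'D'
        leaf 'L' → 'L'
        leaf 'K' → 'K'
      → '(A,D,L,K)'
      leaf 'X' → 'X'
      leaf 'B' → 'B'
    → '((A,D,L,K),X,B)'
    leaf 'F' → 'F'
  → '(((A,D,L,K),X,B),F)'
  internal I2 with children ['G', 'M', 'R', 'Y']
    leaf 'G' → 'G'
    leaf 'M' → 'M'
    leaf 'R' → 'R'
    leaf 'Y' → 'Y'
  → '(G,M,R,Y)'
→ '((((A,D,L,K),X,B),F),(G,M,R,Y))'
Final: ((((A,D,L,K),X,B),F),(G,M,R,Y));

Answer: ((((A,D,L,K),X,B),F),(G,M,R,Y));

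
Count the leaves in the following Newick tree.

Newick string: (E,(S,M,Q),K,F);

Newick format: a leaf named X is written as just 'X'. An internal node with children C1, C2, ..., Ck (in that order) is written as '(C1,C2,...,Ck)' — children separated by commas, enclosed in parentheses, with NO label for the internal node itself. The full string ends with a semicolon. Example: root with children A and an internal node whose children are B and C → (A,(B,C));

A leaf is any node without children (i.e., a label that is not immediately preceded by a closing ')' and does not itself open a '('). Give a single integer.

Answer: 6

Derivation:
Newick: (E,(S,M,Q),K,F);
Scan left-to-right; a leaf is any maximal label run not followed by '(':
  pos 1: leaf 'E' → count = 1
  pos 4: leaf 'S' → count = 2
  pos 6: leaf 'M' → count = 3
  pos 8: leaf 'Q' → count = 4
  pos 11: leaf 'K' → count = 5
  pos 13: leaf 'F' → count = 6
Total leaves: 6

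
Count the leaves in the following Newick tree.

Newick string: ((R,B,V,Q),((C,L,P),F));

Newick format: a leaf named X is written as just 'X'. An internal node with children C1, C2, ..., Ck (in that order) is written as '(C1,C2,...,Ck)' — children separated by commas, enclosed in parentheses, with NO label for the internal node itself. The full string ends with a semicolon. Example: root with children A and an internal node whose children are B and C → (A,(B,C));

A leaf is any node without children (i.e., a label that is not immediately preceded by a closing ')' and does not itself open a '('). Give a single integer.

Answer: 8

Derivation:
Newick: ((R,B,V,Q),((C,L,P),F));
Scan left-to-right; a leaf is any maximal label run not followed by '(':
  pos 2: leaf 'R' → count = 1
  pos 4: leaf 'B' → count = 2
  pos 6: leaf 'V' → count = 3
  pos 8: leaf 'Q' → count = 4
  pos 13: leaf 'C' → count = 5
  pos 15: leaf 'L' → count = 6
  pos 17: leaf 'P' → count = 7
  pos 20: leaf 'F' → count = 8
Total leaves: 8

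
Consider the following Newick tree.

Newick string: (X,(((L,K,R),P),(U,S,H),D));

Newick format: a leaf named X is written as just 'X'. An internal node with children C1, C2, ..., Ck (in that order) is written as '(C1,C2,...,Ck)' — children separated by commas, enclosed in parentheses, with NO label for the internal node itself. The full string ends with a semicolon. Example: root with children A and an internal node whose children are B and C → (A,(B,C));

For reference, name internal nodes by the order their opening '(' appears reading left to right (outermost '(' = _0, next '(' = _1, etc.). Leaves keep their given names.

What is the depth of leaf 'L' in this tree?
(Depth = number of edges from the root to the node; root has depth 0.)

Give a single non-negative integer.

Answer: 4

Derivation:
Newick: (X,(((L,K,R),P),(U,S,H),D));
Naming internals by '(' encounter order: outermost '(' = _0, next = _1, ...
Query node: L
Path from root: _0 -> _1 -> _2 -> _3 -> L
Depth of L: 4 (number of edges from root)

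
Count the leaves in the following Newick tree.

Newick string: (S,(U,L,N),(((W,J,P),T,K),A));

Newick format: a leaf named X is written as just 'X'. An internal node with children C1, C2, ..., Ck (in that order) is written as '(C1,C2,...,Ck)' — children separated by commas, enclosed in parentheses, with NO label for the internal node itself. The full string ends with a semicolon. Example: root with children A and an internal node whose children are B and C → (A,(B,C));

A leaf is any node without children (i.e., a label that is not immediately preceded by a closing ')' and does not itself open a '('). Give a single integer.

Answer: 10

Derivation:
Newick: (S,(U,L,N),(((W,J,P),T,K),A));
Scan left-to-right; a leaf is any maximal label run not followed by '(':
  pos 1: leaf 'S' → count = 1
  pos 4: leaf 'U' → count = 2
  pos 6: leaf 'L' → count = 3
  pos 8: leaf 'N' → count = 4
  pos 14: leaf 'W' → count = 5
  pos 16: leaf 'J' → count = 6
  pos 18: leaf 'P' → count = 7
  pos 21: leaf 'T' → count = 8
  pos 23: leaf 'K' → count = 9
  pos 26: leaf 'A' → count = 10
Total leaves: 10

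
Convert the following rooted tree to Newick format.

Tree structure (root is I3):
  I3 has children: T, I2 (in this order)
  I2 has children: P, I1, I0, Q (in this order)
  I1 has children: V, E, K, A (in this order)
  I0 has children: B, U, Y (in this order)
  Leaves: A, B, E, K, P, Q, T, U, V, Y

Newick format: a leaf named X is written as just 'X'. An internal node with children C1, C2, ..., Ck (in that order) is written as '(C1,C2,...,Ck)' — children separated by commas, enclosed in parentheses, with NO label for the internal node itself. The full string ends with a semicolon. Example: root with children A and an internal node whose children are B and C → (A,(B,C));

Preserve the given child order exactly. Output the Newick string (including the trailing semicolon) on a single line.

internal I3 with children ['T', 'I2']
  leaf 'T' → 'T'
  internal I2 with children ['P', 'I1', 'I0', 'Q']
    leaf 'P' → 'P'
    internal I1 with children ['V', 'E', 'K', 'A']
      leaf 'V' → 'V'
      leaf 'E' → 'E'
      leaf 'K' → 'K'
      leaf 'A' → 'A'
    → '(V,E,K,A)'
    internal I0 with children ['B', 'U', 'Y']
      leaf 'B' → 'B'
      leaf 'U' → 'U'
      leaf 'Y' → 'Y'
    → '(B,U,Y)'
    leaf 'Q' → 'Q'
  → '(P,(V,E,K,A),(B,U,Y),Q)'
→ '(T,(P,(V,E,K,A),(B,U,Y),Q))'
Final: (T,(P,(V,E,K,A),(B,U,Y),Q));

Answer: (T,(P,(V,E,K,A),(B,U,Y),Q));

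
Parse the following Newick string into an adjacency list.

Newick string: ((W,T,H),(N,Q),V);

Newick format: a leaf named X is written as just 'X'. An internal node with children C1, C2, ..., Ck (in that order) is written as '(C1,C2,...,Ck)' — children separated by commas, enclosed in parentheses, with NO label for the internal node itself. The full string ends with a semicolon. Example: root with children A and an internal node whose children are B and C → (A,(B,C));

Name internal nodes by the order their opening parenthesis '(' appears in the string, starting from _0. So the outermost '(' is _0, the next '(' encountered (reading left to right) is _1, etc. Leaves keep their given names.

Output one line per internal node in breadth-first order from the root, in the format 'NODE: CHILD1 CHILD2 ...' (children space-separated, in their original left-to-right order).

Answer: _0: _1 _2 V
_1: W T H
_2: N Q

Derivation:
Input: ((W,T,H),(N,Q),V);
Scanning left-to-right, naming '(' by encounter order:
  pos 0: '(' -> open internal node _0 (depth 1)
  pos 1: '(' -> open internal node _1 (depth 2)
  pos 7: ')' -> close internal node _1 (now at depth 1)
  pos 9: '(' -> open internal node _2 (depth 2)
  pos 13: ')' -> close internal node _2 (now at depth 1)
  pos 16: ')' -> close internal node _0 (now at depth 0)
Total internal nodes: 3
BFS adjacency from root:
  _0: _1 _2 V
  _1: W T H
  _2: N Q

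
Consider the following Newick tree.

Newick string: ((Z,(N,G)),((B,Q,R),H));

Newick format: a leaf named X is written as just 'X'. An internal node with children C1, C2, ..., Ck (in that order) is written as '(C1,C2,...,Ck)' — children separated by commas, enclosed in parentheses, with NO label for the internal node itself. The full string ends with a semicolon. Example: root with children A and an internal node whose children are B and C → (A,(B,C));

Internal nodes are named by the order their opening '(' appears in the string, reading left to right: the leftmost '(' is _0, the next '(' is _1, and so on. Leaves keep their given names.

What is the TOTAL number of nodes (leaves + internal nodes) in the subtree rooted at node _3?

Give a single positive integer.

Answer: 6

Derivation:
Newick: ((Z,(N,G)),((B,Q,R),H));
Locate _3: it is the '(' at position 11 (the 4th '(' reading left to right).
Query: subtree rooted at _3
_3: subtree_size = 1 + 5
  _4: subtree_size = 1 + 3
    B: subtree_size = 1 + 0
    Q: subtree_size = 1 + 0
    R: subtree_size = 1 + 0
  H: subtree_size = 1 + 0
Total subtree size of _3: 6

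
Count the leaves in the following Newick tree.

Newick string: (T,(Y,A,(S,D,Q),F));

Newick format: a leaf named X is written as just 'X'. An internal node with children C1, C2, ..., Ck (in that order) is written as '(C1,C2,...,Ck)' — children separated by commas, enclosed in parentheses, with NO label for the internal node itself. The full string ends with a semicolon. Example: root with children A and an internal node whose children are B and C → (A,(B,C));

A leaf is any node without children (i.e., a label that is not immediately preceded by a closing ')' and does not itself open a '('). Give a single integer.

Newick: (T,(Y,A,(S,D,Q),F));
Scan left-to-right; a leaf is any maximal label run not followed by '(':
  pos 1: leaf 'T' → count = 1
  pos 4: leaf 'Y' → count = 2
  pos 6: leaf 'A' → count = 3
  pos 9: leaf 'S' → count = 4
  pos 11: leaf 'D' → count = 5
  pos 13: leaf 'Q' → count = 6
  pos 16: leaf 'F' → count = 7
Total leaves: 7

Answer: 7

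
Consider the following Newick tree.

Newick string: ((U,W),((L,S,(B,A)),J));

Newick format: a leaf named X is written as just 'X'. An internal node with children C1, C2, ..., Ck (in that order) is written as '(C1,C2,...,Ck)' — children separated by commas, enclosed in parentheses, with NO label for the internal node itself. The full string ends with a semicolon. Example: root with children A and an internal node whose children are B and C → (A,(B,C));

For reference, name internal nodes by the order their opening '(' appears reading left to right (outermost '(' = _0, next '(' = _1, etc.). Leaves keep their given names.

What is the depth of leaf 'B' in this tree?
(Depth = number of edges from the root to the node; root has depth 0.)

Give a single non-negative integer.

Answer: 4

Derivation:
Newick: ((U,W),((L,S,(B,A)),J));
Naming internals by '(' encounter order: outermost '(' = _0, next = _1, ...
Query node: B
Path from root: _0 -> _2 -> _3 -> _4 -> B
Depth of B: 4 (number of edges from root)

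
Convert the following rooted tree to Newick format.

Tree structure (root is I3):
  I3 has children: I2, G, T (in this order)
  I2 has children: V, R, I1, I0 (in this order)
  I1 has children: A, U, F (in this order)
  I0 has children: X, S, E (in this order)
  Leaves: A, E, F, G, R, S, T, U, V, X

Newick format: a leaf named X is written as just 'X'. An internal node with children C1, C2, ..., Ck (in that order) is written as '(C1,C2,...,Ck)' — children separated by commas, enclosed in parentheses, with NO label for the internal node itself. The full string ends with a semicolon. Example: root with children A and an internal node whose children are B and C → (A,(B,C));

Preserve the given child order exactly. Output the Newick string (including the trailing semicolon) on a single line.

Answer: ((V,R,(A,U,F),(X,S,E)),G,T);

Derivation:
internal I3 with children ['I2', 'G', 'T']
  internal I2 with children ['V', 'R', 'I1', 'I0']
    leaf 'V' → 'V'
    leaf 'R' → 'R'
    internal I1 with children ['A', 'U', 'F']
      leaf 'A' → 'A'
      leaf 'U' → 'U'
      leaf 'F' → 'F'
    → '(A,U,F)'
    internal I0 with children ['X', 'S', 'E']
      leaf 'X' → 'X'
      leaf 'S' → 'S'
      leaf 'E' → 'E'
    → '(X,S,E)'
  → '(V,R,(A,U,F),(X,S,E))'
  leaf 'G' → 'G'
  leaf 'T' → 'T'
→ '((V,R,(A,U,F),(X,S,E)),G,T)'
Final: ((V,R,(A,U,F),(X,S,E)),G,T);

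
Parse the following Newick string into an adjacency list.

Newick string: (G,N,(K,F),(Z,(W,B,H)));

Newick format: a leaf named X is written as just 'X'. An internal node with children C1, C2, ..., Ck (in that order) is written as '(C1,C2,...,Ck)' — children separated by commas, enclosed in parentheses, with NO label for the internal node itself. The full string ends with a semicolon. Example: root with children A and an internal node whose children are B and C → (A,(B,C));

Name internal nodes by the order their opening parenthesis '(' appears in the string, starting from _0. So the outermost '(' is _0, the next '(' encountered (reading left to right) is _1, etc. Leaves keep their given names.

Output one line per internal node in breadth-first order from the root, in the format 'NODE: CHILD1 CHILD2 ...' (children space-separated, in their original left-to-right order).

Answer: _0: G N _1 _2
_1: K F
_2: Z _3
_3: W B H

Derivation:
Input: (G,N,(K,F),(Z,(W,B,H)));
Scanning left-to-right, naming '(' by encounter order:
  pos 0: '(' -> open internal node _0 (depth 1)
  pos 5: '(' -> open internal node _1 (depth 2)
  pos 9: ')' -> close internal node _1 (now at depth 1)
  pos 11: '(' -> open internal node _2 (depth 2)
  pos 14: '(' -> open internal node _3 (depth 3)
  pos 20: ')' -> close internal node _3 (now at depth 2)
  pos 21: ')' -> close internal node _2 (now at depth 1)
  pos 22: ')' -> close internal node _0 (now at depth 0)
Total internal nodes: 4
BFS adjacency from root:
  _0: G N _1 _2
  _1: K F
  _2: Z _3
  _3: W B H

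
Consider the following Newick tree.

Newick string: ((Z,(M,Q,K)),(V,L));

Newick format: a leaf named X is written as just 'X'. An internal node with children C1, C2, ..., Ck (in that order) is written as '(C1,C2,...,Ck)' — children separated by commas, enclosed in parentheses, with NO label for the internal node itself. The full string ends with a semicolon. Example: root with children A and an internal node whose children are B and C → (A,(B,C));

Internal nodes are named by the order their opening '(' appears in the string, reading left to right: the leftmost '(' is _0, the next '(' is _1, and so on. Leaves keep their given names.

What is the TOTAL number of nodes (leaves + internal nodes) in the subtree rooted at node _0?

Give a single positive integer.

Newick: ((Z,(M,Q,K)),(V,L));
Locate _0: it is the '(' at position 0 (the 1st '(' reading left to right).
Query: subtree rooted at _0
_0: subtree_size = 1 + 9
  _1: subtree_size = 1 + 5
    Z: subtree_size = 1 + 0
    _2: subtree_size = 1 + 3
      M: subtree_size = 1 + 0
      Q: subtree_size = 1 + 0
      K: subtree_size = 1 + 0
  _3: subtree_size = 1 + 2
    V: subtree_size = 1 + 0
    L: subtree_size = 1 + 0
Total subtree size of _0: 10

Answer: 10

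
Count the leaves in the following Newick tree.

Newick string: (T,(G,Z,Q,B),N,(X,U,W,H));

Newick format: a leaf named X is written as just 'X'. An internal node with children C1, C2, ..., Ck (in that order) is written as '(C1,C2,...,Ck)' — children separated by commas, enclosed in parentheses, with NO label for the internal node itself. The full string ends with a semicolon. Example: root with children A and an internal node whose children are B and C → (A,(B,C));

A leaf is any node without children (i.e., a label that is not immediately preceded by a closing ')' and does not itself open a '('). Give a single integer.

Answer: 10

Derivation:
Newick: (T,(G,Z,Q,B),N,(X,U,W,H));
Scan left-to-right; a leaf is any maximal label run not followed by '(':
  pos 1: leaf 'T' → count = 1
  pos 4: leaf 'G' → count = 2
  pos 6: leaf 'Z' → count = 3
  pos 8: leaf 'Q' → count = 4
  pos 10: leaf 'B' → count = 5
  pos 13: leaf 'N' → count = 6
  pos 16: leaf 'X' → count = 7
  pos 18: leaf 'U' → count = 8
  pos 20: leaf 'W' → count = 9
  pos 22: leaf 'H' → count = 10
Total leaves: 10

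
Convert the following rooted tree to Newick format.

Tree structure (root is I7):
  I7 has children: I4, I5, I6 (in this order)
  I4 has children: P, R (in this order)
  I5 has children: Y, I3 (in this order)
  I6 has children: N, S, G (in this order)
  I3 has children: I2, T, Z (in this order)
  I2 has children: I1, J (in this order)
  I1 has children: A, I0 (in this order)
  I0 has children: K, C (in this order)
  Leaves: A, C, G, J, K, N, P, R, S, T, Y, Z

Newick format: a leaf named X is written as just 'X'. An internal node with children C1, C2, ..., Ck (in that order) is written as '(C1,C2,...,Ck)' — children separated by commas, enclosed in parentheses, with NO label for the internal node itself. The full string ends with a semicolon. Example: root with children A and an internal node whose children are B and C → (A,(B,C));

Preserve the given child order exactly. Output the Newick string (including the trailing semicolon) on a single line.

Answer: ((P,R),(Y,(((A,(K,C)),J),T,Z)),(N,S,G));

Derivation:
internal I7 with children ['I4', 'I5', 'I6']
  internal I4 with children ['P', 'R']
    leaf 'P' → 'P'
    leaf 'R' → 'R'
  → '(P,R)'
  internal I5 with children ['Y', 'I3']
    leaf 'Y' → 'Y'
    internal I3 with children ['I2', 'T', 'Z']
      internal I2 with children ['I1', 'J']
        internal I1 with children ['A', 'I0']
          leaf 'A' → 'A'
          internal I0 with children ['K', 'C']
            leaf 'K' → 'K'
            leaf 'C' → 'C'
          → '(K,C)'
        → '(A,(K,C))'
        leaf 'J' → 'J'
      → '((A,(K,C)),J)'
      leaf 'T' → 'T'
      leaf 'Z' → 'Z'
    → '(((A,(K,C)),J),T,Z)'
  → '(Y,(((A,(K,C)),J),T,Z))'
  internal I6 with children ['N', 'S', 'G']
    leaf 'N' → 'N'
    leaf 'S' → 'S'
    leaf 'G' → 'G'
  → '(N,S,G)'
→ '((P,R),(Y,(((A,(K,C)),J),T,Z)),(N,S,G))'
Final: ((P,R),(Y,(((A,(K,C)),J),T,Z)),(N,S,G));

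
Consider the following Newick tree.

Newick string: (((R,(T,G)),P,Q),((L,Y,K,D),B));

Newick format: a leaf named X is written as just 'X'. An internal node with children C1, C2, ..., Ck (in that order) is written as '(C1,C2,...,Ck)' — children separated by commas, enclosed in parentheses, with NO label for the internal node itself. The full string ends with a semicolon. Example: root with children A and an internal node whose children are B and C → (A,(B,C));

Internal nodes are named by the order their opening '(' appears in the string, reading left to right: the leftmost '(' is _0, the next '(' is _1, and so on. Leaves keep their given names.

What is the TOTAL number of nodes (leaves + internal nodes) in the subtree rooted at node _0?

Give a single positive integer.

Newick: (((R,(T,G)),P,Q),((L,Y,K,D),B));
Locate _0: it is the '(' at position 0 (the 1st '(' reading left to right).
Query: subtree rooted at _0
_0: subtree_size = 1 + 15
  _1: subtree_size = 1 + 7
    _2: subtree_size = 1 + 4
      R: subtree_size = 1 + 0
      _3: subtree_size = 1 + 2
        T: subtree_size = 1 + 0
        G: subtree_size = 1 + 0
    P: subtree_size = 1 + 0
    Q: subtree_size = 1 + 0
  _4: subtree_size = 1 + 6
    _5: subtree_size = 1 + 4
      L: subtree_size = 1 + 0
      Y: subtree_size = 1 + 0
      K: subtree_size = 1 + 0
      D: subtree_size = 1 + 0
    B: subtree_size = 1 + 0
Total subtree size of _0: 16

Answer: 16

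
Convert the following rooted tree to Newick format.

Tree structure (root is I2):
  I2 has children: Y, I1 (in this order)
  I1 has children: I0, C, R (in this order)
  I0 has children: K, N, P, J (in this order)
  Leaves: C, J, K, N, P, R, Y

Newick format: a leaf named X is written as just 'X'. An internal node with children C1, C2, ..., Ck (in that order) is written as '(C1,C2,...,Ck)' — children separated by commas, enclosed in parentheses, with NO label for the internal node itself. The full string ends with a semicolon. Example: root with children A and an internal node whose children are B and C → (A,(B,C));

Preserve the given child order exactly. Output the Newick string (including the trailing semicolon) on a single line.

internal I2 with children ['Y', 'I1']
  leaf 'Y' → 'Y'
  internal I1 with children ['I0', 'C', 'R']
    internal I0 with children ['K', 'N', 'P', 'J']
      leaf 'K' → 'K'
      leaf 'N' → 'N'
      leaf 'P' → 'P'
      leaf 'J' → 'J'
    → '(K,N,P,J)'
    leaf 'C' → 'C'
    leaf 'R' → 'R'
  → '((K,N,P,J),C,R)'
→ '(Y,((K,N,P,J),C,R))'
Final: (Y,((K,N,P,J),C,R));

Answer: (Y,((K,N,P,J),C,R));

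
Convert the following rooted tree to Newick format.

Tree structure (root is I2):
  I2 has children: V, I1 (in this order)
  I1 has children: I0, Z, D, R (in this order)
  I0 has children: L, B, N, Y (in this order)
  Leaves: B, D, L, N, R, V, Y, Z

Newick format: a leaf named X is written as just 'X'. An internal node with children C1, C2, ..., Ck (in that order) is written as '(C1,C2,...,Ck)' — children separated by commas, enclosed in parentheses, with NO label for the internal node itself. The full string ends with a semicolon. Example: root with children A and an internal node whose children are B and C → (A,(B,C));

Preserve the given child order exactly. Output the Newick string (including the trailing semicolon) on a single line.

Answer: (V,((L,B,N,Y),Z,D,R));

Derivation:
internal I2 with children ['V', 'I1']
  leaf 'V' → 'V'
  internal I1 with children ['I0', 'Z', 'D', 'R']
    internal I0 with children ['L', 'B', 'N', 'Y']
      leaf 'L' → 'L'
      leaf 'B' → 'B'
      leaf 'N' → 'N'
      leaf 'Y' → 'Y'
    → '(L,B,N,Y)'
    leaf 'Z' → 'Z'
    leaf 'D' → 'D'
    leaf 'R' → 'R'
  → '((L,B,N,Y),Z,D,R)'
→ '(V,((L,B,N,Y),Z,D,R))'
Final: (V,((L,B,N,Y),Z,D,R));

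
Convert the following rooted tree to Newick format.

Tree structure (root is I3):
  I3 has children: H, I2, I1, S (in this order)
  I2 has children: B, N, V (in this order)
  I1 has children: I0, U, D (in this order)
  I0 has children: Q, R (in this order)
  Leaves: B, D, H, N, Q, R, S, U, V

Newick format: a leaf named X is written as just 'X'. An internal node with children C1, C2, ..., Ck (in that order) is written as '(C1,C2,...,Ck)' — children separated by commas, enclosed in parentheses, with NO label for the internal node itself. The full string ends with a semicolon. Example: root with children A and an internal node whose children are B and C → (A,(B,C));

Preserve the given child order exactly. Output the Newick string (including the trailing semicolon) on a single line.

Answer: (H,(B,N,V),((Q,R),U,D),S);

Derivation:
internal I3 with children ['H', 'I2', 'I1', 'S']
  leaf 'H' → 'H'
  internal I2 with children ['B', 'N', 'V']
    leaf 'B' → 'B'
    leaf 'N' → 'N'
    leaf 'V' → 'V'
  → '(B,N,V)'
  internal I1 with children ['I0', 'U', 'D']
    internal I0 with children ['Q', 'R']
      leaf 'Q' → 'Q'
      leaf 'R' → 'R'
    → '(Q,R)'
    leaf 'U' → 'U'
    leaf 'D' → 'D'
  → '((Q,R),U,D)'
  leaf 'S' → 'S'
→ '(H,(B,N,V),((Q,R),U,D),S)'
Final: (H,(B,N,V),((Q,R),U,D),S);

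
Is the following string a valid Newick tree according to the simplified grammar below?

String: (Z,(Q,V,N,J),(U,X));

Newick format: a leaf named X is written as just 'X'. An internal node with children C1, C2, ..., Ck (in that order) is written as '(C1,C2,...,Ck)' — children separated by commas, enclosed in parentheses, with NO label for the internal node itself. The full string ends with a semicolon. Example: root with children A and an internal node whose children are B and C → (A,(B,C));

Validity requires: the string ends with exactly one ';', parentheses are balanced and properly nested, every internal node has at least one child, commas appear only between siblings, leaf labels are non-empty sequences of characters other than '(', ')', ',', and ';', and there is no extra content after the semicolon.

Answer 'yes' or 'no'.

Input: (Z,(Q,V,N,J),(U,X));
Paren balance: 3 '(' vs 3 ')' OK
Ends with single ';': True
Full parse: OK
Valid: True

Answer: yes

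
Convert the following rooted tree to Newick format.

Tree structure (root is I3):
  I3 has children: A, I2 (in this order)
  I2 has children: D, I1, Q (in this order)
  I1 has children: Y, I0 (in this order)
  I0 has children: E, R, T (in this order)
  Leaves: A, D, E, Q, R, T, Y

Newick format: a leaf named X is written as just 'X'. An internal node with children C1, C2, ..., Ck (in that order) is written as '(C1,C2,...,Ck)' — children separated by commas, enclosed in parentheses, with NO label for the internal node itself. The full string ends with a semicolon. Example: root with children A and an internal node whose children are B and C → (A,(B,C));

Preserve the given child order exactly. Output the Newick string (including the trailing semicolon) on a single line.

Answer: (A,(D,(Y,(E,R,T)),Q));

Derivation:
internal I3 with children ['A', 'I2']
  leaf 'A' → 'A'
  internal I2 with children ['D', 'I1', 'Q']
    leaf 'D' → 'D'
    internal I1 with children ['Y', 'I0']
      leaf 'Y' → 'Y'
      internal I0 with children ['E', 'R', 'T']
        leaf 'E' → 'E'
        leaf 'R' → 'R'
        leaf 'T' → 'T'
      → '(E,R,T)'
    → '(Y,(E,R,T))'
    leaf 'Q' → 'Q'
  → '(D,(Y,(E,R,T)),Q)'
→ '(A,(D,(Y,(E,R,T)),Q))'
Final: (A,(D,(Y,(E,R,T)),Q));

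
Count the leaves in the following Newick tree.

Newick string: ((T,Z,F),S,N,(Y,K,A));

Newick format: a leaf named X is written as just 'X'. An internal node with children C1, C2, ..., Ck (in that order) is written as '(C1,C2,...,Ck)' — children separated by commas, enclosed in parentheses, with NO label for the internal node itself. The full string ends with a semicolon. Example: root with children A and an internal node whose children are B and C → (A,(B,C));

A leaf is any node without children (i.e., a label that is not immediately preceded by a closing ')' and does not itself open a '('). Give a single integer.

Answer: 8

Derivation:
Newick: ((T,Z,F),S,N,(Y,K,A));
Scan left-to-right; a leaf is any maximal label run not followed by '(':
  pos 2: leaf 'T' → count = 1
  pos 4: leaf 'Z' → count = 2
  pos 6: leaf 'F' → count = 3
  pos 9: leaf 'S' → count = 4
  pos 11: leaf 'N' → count = 5
  pos 14: leaf 'Y' → count = 6
  pos 16: leaf 'K' → count = 7
  pos 18: leaf 'A' → count = 8
Total leaves: 8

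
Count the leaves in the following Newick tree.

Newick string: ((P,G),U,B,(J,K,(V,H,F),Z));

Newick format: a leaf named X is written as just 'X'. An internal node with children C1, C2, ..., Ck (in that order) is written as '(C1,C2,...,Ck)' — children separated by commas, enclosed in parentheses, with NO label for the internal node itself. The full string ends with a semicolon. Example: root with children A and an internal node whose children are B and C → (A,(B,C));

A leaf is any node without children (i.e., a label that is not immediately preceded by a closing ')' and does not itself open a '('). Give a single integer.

Answer: 10

Derivation:
Newick: ((P,G),U,B,(J,K,(V,H,F),Z));
Scan left-to-right; a leaf is any maximal label run not followed by '(':
  pos 2: leaf 'P' → count = 1
  pos 4: leaf 'G' → count = 2
  pos 7: leaf 'U' → count = 3
  pos 9: leaf 'B' → count = 4
  pos 12: leaf 'J' → count = 5
  pos 14: leaf 'K' → count = 6
  pos 17: leaf 'V' → count = 7
  pos 19: leaf 'H' → count = 8
  pos 21: leaf 'F' → count = 9
  pos 24: leaf 'Z' → count = 10
Total leaves: 10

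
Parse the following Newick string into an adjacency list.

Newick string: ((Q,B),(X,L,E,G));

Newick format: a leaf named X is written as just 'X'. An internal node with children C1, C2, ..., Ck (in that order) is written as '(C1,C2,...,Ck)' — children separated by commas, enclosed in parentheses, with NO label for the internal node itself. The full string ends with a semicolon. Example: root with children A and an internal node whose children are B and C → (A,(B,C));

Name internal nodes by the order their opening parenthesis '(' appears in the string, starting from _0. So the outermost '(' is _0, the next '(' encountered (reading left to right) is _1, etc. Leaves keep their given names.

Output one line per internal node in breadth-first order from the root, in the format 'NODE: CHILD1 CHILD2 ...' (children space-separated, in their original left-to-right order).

Answer: _0: _1 _2
_1: Q B
_2: X L E G

Derivation:
Input: ((Q,B),(X,L,E,G));
Scanning left-to-right, naming '(' by encounter order:
  pos 0: '(' -> open internal node _0 (depth 1)
  pos 1: '(' -> open internal node _1 (depth 2)
  pos 5: ')' -> close internal node _1 (now at depth 1)
  pos 7: '(' -> open internal node _2 (depth 2)
  pos 15: ')' -> close internal node _2 (now at depth 1)
  pos 16: ')' -> close internal node _0 (now at depth 0)
Total internal nodes: 3
BFS adjacency from root:
  _0: _1 _2
  _1: Q B
  _2: X L E G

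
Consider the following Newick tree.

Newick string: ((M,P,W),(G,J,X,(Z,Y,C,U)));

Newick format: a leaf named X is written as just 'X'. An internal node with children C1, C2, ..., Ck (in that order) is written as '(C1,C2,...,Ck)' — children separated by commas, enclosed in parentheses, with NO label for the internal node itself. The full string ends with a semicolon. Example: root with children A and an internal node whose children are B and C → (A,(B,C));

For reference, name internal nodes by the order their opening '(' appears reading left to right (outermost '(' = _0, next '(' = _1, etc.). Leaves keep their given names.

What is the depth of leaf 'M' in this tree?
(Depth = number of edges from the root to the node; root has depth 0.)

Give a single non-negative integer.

Answer: 2

Derivation:
Newick: ((M,P,W),(G,J,X,(Z,Y,C,U)));
Naming internals by '(' encounter order: outermost '(' = _0, next = _1, ...
Query node: M
Path from root: _0 -> _1 -> M
Depth of M: 2 (number of edges from root)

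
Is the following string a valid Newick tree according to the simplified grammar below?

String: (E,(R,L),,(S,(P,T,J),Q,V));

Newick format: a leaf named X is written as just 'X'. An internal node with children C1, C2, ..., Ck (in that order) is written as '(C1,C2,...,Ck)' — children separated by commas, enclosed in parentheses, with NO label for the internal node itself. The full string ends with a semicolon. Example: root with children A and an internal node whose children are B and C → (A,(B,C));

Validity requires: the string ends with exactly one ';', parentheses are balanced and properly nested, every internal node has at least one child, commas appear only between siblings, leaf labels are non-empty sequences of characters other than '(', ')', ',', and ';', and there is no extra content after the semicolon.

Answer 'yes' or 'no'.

Input: (E,(R,L),,(S,(P,T,J),Q,V));
Paren balance: 4 '(' vs 4 ')' OK
Ends with single ';': True
Full parse: FAILS (empty leaf label at pos 9)
Valid: False

Answer: no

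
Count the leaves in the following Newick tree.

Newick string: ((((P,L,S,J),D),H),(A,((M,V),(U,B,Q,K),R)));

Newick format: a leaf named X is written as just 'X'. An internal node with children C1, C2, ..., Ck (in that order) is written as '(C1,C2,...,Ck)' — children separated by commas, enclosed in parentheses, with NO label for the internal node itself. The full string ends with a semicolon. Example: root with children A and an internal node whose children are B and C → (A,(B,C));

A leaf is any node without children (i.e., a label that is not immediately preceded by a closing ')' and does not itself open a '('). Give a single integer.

Answer: 14

Derivation:
Newick: ((((P,L,S,J),D),H),(A,((M,V),(U,B,Q,K),R)));
Scan left-to-right; a leaf is any maximal label run not followed by '(':
  pos 4: leaf 'P' → count = 1
  pos 6: leaf 'L' → count = 2
  pos 8: leaf 'S' → count = 3
  pos 10: leaf 'J' → count = 4
  pos 13: leaf 'D' → count = 5
  pos 16: leaf 'H' → count = 6
  pos 20: leaf 'A' → count = 7
  pos 24: leaf 'M' → count = 8
  pos 26: leaf 'V' → count = 9
  pos 30: leaf 'U' → count = 10
  pos 32: leaf 'B' → count = 11
  pos 34: leaf 'Q' → count = 12
  pos 36: leaf 'K' → count = 13
  pos 39: leaf 'R' → count = 14
Total leaves: 14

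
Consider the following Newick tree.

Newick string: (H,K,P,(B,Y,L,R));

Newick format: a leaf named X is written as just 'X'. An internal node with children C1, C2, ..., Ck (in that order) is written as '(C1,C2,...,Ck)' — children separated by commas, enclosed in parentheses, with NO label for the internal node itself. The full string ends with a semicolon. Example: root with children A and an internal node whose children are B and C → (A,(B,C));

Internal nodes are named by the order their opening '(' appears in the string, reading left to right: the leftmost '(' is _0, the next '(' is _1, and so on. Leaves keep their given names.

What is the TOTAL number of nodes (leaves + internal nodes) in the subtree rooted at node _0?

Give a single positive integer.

Newick: (H,K,P,(B,Y,L,R));
Locate _0: it is the '(' at position 0 (the 1st '(' reading left to right).
Query: subtree rooted at _0
_0: subtree_size = 1 + 8
  H: subtree_size = 1 + 0
  K: subtree_size = 1 + 0
  P: subtree_size = 1 + 0
  _1: subtree_size = 1 + 4
    B: subtree_size = 1 + 0
    Y: subtree_size = 1 + 0
    L: subtree_size = 1 + 0
    R: subtree_size = 1 + 0
Total subtree size of _0: 9

Answer: 9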